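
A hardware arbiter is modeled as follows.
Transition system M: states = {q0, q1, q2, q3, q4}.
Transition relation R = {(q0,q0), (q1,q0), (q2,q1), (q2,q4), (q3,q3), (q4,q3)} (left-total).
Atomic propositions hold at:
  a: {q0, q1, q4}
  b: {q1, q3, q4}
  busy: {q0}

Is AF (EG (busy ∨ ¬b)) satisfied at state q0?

Sat(¬b) = {q0, q2}
Sat(busy ∨ ¬b) = {q0, q2}
EG (busy ∨ ¬b): greatest fixpoint, start Z0 = {q0, q2}, keep only states in Sat with some successor in Z. Z1 = {q0}; fixed.
Sat(EG (busy ∨ ¬b)) = {q0}
AF (EG (busy ∨ ¬b)): least fixpoint, start Z0 = {q0}, add states with every successor in Z. Z1 = {q0, q1}; fixed.
Sat(AF (EG (busy ∨ ¬b))) = {q0, q1}
q0 ∈ Sat(AF (EG (busy ∨ ¬b))) = {q0, q1}, so the formula holds at q0.

Yes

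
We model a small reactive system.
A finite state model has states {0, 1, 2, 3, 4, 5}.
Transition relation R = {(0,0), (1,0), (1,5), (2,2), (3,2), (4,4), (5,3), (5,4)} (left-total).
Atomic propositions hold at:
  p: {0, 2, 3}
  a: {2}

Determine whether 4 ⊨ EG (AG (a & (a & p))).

No

Sat(a & p) = {2}
Sat(a & (a & p)) = {2}
AG (a & (a & p)): greatest fixpoint, start Z0 = {2}, keep only states in Sat with every successor in Z. Already a fixed point.
Sat(AG (a & (a & p))) = {2}
EG (AG (a & (a & p))): greatest fixpoint, start Z0 = {2}, keep only states in Sat with some successor in Z. Already a fixed point.
Sat(EG (AG (a & (a & p)))) = {2}
4 ∉ Sat(EG (AG (a & (a & p)))) = {2}, so the formula does not hold at 4.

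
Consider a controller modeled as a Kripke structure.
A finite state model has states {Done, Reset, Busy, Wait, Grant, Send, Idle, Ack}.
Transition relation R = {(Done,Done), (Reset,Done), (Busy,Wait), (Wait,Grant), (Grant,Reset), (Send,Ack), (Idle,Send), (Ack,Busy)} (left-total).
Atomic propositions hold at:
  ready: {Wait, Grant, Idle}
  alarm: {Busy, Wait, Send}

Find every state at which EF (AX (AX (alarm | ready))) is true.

Sat(alarm | ready) = {Busy, Wait, Grant, Send, Idle}
Sat(AX (alarm | ready)) = {s : every successor in {Busy, Wait, Grant, Send, Idle}} = {Busy, Wait, Idle, Ack}
Sat(AX (AX (alarm | ready))) = {s : every successor in {Busy, Wait, Idle, Ack}} = {Busy, Send, Ack}
EF (AX (AX (alarm | ready))): least fixpoint, start Z0 = {Busy, Send, Ack}, add states with some successor in Z. Z1 = {Busy, Send, Idle, Ack}; fixed.
Sat(EF (AX (AX (alarm | ready)))) = {Busy, Send, Idle, Ack}

{Busy, Send, Idle, Ack}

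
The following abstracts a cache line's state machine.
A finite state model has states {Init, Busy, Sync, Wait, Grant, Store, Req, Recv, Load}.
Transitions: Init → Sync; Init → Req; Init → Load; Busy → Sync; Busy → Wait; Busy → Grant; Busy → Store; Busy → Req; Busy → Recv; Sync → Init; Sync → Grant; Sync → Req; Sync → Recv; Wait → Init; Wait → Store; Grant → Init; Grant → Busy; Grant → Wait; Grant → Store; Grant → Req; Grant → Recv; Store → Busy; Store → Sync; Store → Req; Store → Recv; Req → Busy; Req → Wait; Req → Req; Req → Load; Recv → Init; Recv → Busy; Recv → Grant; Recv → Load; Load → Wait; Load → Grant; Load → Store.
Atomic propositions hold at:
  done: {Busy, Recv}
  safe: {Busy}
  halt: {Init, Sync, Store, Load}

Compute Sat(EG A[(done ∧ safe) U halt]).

{Init, Sync, Store, Load}

Sat(done ∧ safe) = {Busy}
A[(done ∧ safe) U halt]: least fixpoint, start Z0 = Sat(halt) = {Init, Sync, Store, Load}, add states in Sat(done ∧ safe) with every successor in Z. Already a fixed point.
Sat(A[(done ∧ safe) U halt]) = {Init, Sync, Store, Load}
EG A[(done ∧ safe) U halt]: greatest fixpoint, start Z0 = {Init, Sync, Store, Load}, keep only states in Sat with some successor in Z. Already a fixed point.
Sat(EG A[(done ∧ safe) U halt]) = {Init, Sync, Store, Load}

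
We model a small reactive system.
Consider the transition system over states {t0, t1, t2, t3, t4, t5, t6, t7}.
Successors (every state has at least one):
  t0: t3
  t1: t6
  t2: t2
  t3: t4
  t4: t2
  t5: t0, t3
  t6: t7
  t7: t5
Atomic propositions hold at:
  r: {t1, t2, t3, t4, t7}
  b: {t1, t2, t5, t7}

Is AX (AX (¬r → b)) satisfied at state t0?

Yes

Sat(¬r) = {t0, t5, t6}
Sat(¬r → b) = {t1, t2, t3, t4, t5, t7}
Sat(AX (¬r → b)) = {s : every successor in {t1, t2, t3, t4, t5, t7}} = {t0, t2, t3, t4, t6, t7}
Sat(AX (AX (¬r → b))) = {s : every successor in {t0, t2, t3, t4, t6, t7}} = {t0, t1, t2, t3, t4, t5, t6}
t0 ∈ Sat(AX (AX (¬r → b))) = {t0, t1, t2, t3, t4, t5, t6}, so the formula holds at t0.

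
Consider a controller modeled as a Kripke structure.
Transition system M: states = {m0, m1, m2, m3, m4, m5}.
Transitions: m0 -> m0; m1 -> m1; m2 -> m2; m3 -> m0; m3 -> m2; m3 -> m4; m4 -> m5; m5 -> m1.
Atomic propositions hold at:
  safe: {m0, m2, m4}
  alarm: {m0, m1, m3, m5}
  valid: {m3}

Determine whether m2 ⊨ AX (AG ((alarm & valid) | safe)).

Sat(alarm & valid) = {m3}
Sat((alarm & valid) | safe) = {m0, m2, m3, m4}
AG ((alarm & valid) | safe): greatest fixpoint, start Z0 = {m0, m2, m3, m4}, keep only states in Sat with every successor in Z. Z1 = {m0, m2, m3}; Z2 = {m0, m2}; fixed.
Sat(AG ((alarm & valid) | safe)) = {m0, m2}
Sat(AX (AG ((alarm & valid) | safe))) = {s : every successor in {m0, m2}} = {m0, m2}
m2 ∈ Sat(AX (AG ((alarm & valid) | safe))) = {m0, m2}, so the formula holds at m2.

Yes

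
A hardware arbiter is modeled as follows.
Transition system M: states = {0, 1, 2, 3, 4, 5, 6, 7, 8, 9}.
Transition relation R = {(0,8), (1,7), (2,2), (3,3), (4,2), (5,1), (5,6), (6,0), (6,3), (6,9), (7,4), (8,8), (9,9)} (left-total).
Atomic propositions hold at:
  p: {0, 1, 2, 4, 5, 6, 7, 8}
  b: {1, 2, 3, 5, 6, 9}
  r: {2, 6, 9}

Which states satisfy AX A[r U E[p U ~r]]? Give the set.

{0, 1, 3, 5, 7, 8}

Sat(~r) = {0, 1, 3, 4, 5, 7, 8}
E[p U ~r]: least fixpoint, start Z0 = Sat(~r) = {0, 1, 3, 4, 5, 7, 8}, add states in Sat(p) with some successor in Z. Z1 = {0, 1, 3, 4, 5, 6, 7, 8}; fixed.
Sat(E[p U ~r]) = {0, 1, 3, 4, 5, 6, 7, 8}
A[r U E[p U ~r]]: least fixpoint, start Z0 = Sat(E[p U ~r]) = {0, 1, 3, 4, 5, 6, 7, 8}, add states in Sat(r) with every successor in Z. Already a fixed point.
Sat(A[r U E[p U ~r]]) = {0, 1, 3, 4, 5, 6, 7, 8}
Sat(AX A[r U E[p U ~r]]) = {s : every successor in {0, 1, 3, 4, 5, 6, 7, 8}} = {0, 1, 3, 5, 7, 8}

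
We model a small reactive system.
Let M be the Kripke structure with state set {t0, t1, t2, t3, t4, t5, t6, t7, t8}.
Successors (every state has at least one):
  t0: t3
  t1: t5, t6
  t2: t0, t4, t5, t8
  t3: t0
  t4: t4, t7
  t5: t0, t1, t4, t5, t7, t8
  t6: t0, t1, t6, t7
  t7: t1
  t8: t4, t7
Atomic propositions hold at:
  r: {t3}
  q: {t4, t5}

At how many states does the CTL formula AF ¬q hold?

7

Sat(¬q) = {t0, t1, t2, t3, t6, t7, t8}
AF ¬q: least fixpoint, start Z0 = {t0, t1, t2, t3, t6, t7, t8}, add states with every successor in Z. Already a fixed point.
Sat(AF ¬q) = {t0, t1, t2, t3, t6, t7, t8}
|Sat(AF ¬q)| = |{t0, t1, t2, t3, t6, t7, t8}| = 7.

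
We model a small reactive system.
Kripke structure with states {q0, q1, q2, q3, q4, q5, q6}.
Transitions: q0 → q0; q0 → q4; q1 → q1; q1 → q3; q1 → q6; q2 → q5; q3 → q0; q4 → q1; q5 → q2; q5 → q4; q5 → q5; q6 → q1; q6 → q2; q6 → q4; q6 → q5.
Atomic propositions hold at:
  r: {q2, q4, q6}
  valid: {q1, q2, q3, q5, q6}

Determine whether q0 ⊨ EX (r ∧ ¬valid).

Sat(¬valid) = {q0, q4}
Sat(r ∧ ¬valid) = {q4}
Sat(EX (r ∧ ¬valid)) = {s : some successor in {q4}} = {q0, q5, q6}
q0 ∈ Sat(EX (r ∧ ¬valid)) = {q0, q5, q6}, so the formula holds at q0.

Yes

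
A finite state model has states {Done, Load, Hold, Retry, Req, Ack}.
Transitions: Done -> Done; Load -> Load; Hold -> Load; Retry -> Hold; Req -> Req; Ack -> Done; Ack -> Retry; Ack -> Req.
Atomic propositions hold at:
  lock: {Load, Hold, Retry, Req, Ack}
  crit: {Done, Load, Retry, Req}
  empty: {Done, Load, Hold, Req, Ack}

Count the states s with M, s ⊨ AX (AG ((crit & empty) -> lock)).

4

Sat(crit & empty) = {Done, Load, Req}
Sat((crit & empty) -> lock) = {Load, Hold, Retry, Req, Ack}
AG ((crit & empty) -> lock): greatest fixpoint, start Z0 = {Load, Hold, Retry, Req, Ack}, keep only states in Sat with every successor in Z. Z1 = {Load, Hold, Retry, Req}; fixed.
Sat(AG ((crit & empty) -> lock)) = {Load, Hold, Retry, Req}
Sat(AX (AG ((crit & empty) -> lock))) = {s : every successor in {Load, Hold, Retry, Req}} = {Load, Hold, Retry, Req}
|Sat(AX (AG ((crit & empty) -> lock)))| = |{Load, Hold, Retry, Req}| = 4.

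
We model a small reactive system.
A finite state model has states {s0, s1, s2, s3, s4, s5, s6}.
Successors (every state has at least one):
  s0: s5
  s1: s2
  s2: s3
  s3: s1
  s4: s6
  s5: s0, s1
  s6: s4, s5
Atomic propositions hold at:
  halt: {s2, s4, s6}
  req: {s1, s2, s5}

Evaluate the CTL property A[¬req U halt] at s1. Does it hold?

Sat(¬req) = {s0, s3, s4, s6}
A[¬req U halt]: least fixpoint, start Z0 = Sat(halt) = {s2, s4, s6}, add states in Sat(¬req) with every successor in Z. Already a fixed point.
Sat(A[¬req U halt]) = {s2, s4, s6}
s1 ∉ Sat(A[¬req U halt]) = {s2, s4, s6}, so the formula does not hold at s1.

No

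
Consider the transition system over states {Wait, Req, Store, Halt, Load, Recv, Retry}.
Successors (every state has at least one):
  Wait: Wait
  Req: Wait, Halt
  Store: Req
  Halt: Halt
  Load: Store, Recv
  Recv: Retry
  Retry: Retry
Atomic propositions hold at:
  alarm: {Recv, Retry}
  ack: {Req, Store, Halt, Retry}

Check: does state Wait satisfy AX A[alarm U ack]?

A[alarm U ack]: least fixpoint, start Z0 = Sat(ack) = {Req, Store, Halt, Retry}, add states in Sat(alarm) with every successor in Z. Z1 = {Req, Store, Halt, Recv, Retry}; fixed.
Sat(A[alarm U ack]) = {Req, Store, Halt, Recv, Retry}
Sat(AX A[alarm U ack]) = {s : every successor in {Req, Store, Halt, Recv, Retry}} = {Store, Halt, Load, Recv, Retry}
Wait ∉ Sat(AX A[alarm U ack]) = {Store, Halt, Load, Recv, Retry}, so the formula does not hold at Wait.

No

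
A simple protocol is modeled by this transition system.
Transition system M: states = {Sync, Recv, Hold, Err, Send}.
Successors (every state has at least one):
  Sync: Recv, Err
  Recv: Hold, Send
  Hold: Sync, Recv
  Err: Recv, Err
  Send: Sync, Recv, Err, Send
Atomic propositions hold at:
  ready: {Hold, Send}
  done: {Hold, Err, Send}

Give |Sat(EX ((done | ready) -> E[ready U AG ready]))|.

Sat(done | ready) = {Hold, Err, Send}
AG ready: greatest fixpoint, start Z0 = {Hold, Send}, keep only states in Sat with every successor in Z. Z1 = ∅; fixed.
Sat(AG ready) = ∅
E[ready U AG ready]: least fixpoint, start Z0 = Sat(AG ready) = ∅, add states in Sat(ready) with some successor in Z. Already a fixed point.
Sat(E[ready U AG ready]) = ∅
Sat((done | ready) -> E[ready U AG ready]) = {Sync, Recv}
Sat(EX ((done | ready) -> E[ready U AG ready])) = {s : some successor in {Sync, Recv}} = {Sync, Hold, Err, Send}
|Sat(EX ((done | ready) -> E[ready U AG ready]))| = |{Sync, Hold, Err, Send}| = 4.

4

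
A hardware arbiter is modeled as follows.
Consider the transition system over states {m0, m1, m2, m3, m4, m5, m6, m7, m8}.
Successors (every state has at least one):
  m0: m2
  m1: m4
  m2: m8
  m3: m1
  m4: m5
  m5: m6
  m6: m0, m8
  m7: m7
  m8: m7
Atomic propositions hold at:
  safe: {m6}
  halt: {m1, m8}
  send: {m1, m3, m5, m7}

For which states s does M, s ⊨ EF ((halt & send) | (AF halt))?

{m0, m1, m2, m3, m4, m5, m6, m8}

Sat(halt & send) = {m1}
AF halt: least fixpoint, start Z0 = {m1, m8}, add states with every successor in Z. Z1 = {m1, m2, m3, m8}; Z2 = {m0, m1, m2, m3, m8}; Z3 = {m0, m1, m2, m3, m6, m8}; Z4 = {m0, m1, m2, m3, m5, m6, m8}; Z5 = {m0, m1, m2, m3, m4, m5, m6, m8}; fixed.
Sat(AF halt) = {m0, m1, m2, m3, m4, m5, m6, m8}
Sat((halt & send) | (AF halt)) = {m0, m1, m2, m3, m4, m5, m6, m8}
EF ((halt & send) | (AF halt)): least fixpoint, start Z0 = {m0, m1, m2, m3, m4, m5, m6, m8}, add states with some successor in Z. Already a fixed point.
Sat(EF ((halt & send) | (AF halt))) = {m0, m1, m2, m3, m4, m5, m6, m8}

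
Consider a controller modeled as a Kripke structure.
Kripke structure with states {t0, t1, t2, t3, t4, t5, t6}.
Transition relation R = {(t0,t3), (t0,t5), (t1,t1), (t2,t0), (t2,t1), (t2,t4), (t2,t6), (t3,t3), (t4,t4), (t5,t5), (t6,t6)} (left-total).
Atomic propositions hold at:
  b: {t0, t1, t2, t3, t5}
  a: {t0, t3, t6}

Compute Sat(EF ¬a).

{t0, t1, t2, t4, t5}

Sat(¬a) = {t1, t2, t4, t5}
EF ¬a: least fixpoint, start Z0 = {t1, t2, t4, t5}, add states with some successor in Z. Z1 = {t0, t1, t2, t4, t5}; fixed.
Sat(EF ¬a) = {t0, t1, t2, t4, t5}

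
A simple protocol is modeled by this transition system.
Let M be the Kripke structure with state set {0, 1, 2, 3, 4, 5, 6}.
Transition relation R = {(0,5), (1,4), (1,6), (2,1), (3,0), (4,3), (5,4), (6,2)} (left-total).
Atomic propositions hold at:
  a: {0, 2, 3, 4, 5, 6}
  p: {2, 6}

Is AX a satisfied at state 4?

Yes

Sat(AX a) = {s : every successor in {0, 2, 3, 4, 5, 6}} = {0, 1, 3, 4, 5, 6}
4 ∈ Sat(AX a) = {0, 1, 3, 4, 5, 6}, so the formula holds at 4.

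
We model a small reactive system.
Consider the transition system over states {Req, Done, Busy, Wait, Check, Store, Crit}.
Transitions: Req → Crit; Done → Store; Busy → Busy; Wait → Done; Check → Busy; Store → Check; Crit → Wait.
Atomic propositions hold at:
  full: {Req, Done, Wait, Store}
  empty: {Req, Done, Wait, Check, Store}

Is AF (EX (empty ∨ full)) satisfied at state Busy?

Sat(empty ∨ full) = {Req, Done, Wait, Check, Store}
Sat(EX (empty ∨ full)) = {s : some successor in {Req, Done, Wait, Check, Store}} = {Done, Wait, Store, Crit}
AF (EX (empty ∨ full)): least fixpoint, start Z0 = {Done, Wait, Store, Crit}, add states with every successor in Z. Z1 = {Req, Done, Wait, Store, Crit}; fixed.
Sat(AF (EX (empty ∨ full))) = {Req, Done, Wait, Store, Crit}
Busy ∉ Sat(AF (EX (empty ∨ full))) = {Req, Done, Wait, Store, Crit}, so the formula does not hold at Busy.

No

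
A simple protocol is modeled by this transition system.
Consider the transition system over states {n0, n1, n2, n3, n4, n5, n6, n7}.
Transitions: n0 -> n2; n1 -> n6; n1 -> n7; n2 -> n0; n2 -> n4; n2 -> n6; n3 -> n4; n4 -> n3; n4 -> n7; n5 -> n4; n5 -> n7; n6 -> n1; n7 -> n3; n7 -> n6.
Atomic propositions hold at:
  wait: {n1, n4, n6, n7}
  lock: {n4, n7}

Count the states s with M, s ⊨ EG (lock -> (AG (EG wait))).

4

EG wait: greatest fixpoint, start Z0 = {n1, n4, n6, n7}, keep only states in Sat with some successor in Z. Already a fixed point.
Sat(EG wait) = {n1, n4, n6, n7}
AG (EG wait): greatest fixpoint, start Z0 = {n1, n4, n6, n7}, keep only states in Sat with every successor in Z. Z1 = {n1, n6}; Z2 = {n6}; Z3 = ∅; fixed.
Sat(AG (EG wait)) = ∅
Sat(lock -> (AG (EG wait))) = {n0, n1, n2, n3, n5, n6}
EG (lock -> (AG (EG wait))): greatest fixpoint, start Z0 = {n0, n1, n2, n3, n5, n6}, keep only states in Sat with some successor in Z. Z1 = {n0, n1, n2, n6}; fixed.
Sat(EG (lock -> (AG (EG wait)))) = {n0, n1, n2, n6}
|Sat(EG (lock -> (AG (EG wait))))| = |{n0, n1, n2, n6}| = 4.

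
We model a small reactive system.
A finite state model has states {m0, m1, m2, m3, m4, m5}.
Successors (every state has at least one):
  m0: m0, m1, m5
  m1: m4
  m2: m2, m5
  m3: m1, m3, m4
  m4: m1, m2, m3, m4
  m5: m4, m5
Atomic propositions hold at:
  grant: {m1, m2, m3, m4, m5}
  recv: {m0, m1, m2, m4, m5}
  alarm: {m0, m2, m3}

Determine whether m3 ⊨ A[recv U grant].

Yes

A[recv U grant]: least fixpoint, start Z0 = Sat(grant) = {m1, m2, m3, m4, m5}, add states in Sat(recv) with every successor in Z. Already a fixed point.
Sat(A[recv U grant]) = {m1, m2, m3, m4, m5}
m3 ∈ Sat(A[recv U grant]) = {m1, m2, m3, m4, m5}, so the formula holds at m3.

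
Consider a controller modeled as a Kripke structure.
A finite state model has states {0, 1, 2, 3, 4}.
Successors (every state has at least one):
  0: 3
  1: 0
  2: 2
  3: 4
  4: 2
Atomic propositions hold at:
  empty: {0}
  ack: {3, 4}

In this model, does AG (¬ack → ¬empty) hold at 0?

No

Sat(¬ack) = {0, 1, 2}
Sat(¬empty) = {1, 2, 3, 4}
Sat(¬ack → ¬empty) = {1, 2, 3, 4}
AG (¬ack → ¬empty): greatest fixpoint, start Z0 = {1, 2, 3, 4}, keep only states in Sat with every successor in Z. Z1 = {2, 3, 4}; fixed.
Sat(AG (¬ack → ¬empty)) = {2, 3, 4}
0 ∉ Sat(AG (¬ack → ¬empty)) = {2, 3, 4}, so the formula does not hold at 0.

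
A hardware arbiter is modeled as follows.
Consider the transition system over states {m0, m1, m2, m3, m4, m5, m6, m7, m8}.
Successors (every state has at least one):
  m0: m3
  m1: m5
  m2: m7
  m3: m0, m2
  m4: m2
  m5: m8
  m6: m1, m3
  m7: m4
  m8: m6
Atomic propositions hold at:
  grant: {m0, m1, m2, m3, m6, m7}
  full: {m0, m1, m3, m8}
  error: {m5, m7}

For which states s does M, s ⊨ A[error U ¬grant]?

Sat(¬grant) = {m4, m5, m8}
A[error U ¬grant]: least fixpoint, start Z0 = Sat(¬grant) = {m4, m5, m8}, add states in Sat(error) with every successor in Z. Z1 = {m4, m5, m7, m8}; fixed.
Sat(A[error U ¬grant]) = {m4, m5, m7, m8}

{m4, m5, m7, m8}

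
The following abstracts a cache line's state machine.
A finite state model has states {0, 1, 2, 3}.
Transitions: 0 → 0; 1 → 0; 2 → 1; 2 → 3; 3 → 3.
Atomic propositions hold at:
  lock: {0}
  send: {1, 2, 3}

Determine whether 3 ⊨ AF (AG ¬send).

No

Sat(¬send) = {0}
AG ¬send: greatest fixpoint, start Z0 = {0}, keep only states in Sat with every successor in Z. Already a fixed point.
Sat(AG ¬send) = {0}
AF (AG ¬send): least fixpoint, start Z0 = {0}, add states with every successor in Z. Z1 = {0, 1}; fixed.
Sat(AF (AG ¬send)) = {0, 1}
3 ∉ Sat(AF (AG ¬send)) = {0, 1}, so the formula does not hold at 3.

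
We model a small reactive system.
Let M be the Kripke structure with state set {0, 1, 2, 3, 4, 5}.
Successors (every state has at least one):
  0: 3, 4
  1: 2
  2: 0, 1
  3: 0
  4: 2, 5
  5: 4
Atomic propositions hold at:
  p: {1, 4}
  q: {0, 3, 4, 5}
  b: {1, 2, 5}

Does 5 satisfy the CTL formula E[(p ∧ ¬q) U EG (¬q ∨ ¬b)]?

Sat(¬q) = {1, 2}
Sat(p ∧ ¬q) = {1}
Sat(¬b) = {0, 3, 4}
Sat(¬q ∨ ¬b) = {0, 1, 2, 3, 4}
EG (¬q ∨ ¬b): greatest fixpoint, start Z0 = {0, 1, 2, 3, 4}, keep only states in Sat with some successor in Z. Already a fixed point.
Sat(EG (¬q ∨ ¬b)) = {0, 1, 2, 3, 4}
E[(p ∧ ¬q) U EG (¬q ∨ ¬b)]: least fixpoint, start Z0 = Sat(EG (¬q ∨ ¬b)) = {0, 1, 2, 3, 4}, add states in Sat(p ∧ ¬q) with some successor in Z. Already a fixed point.
Sat(E[(p ∧ ¬q) U EG (¬q ∨ ¬b)]) = {0, 1, 2, 3, 4}
5 ∉ Sat(E[(p ∧ ¬q) U EG (¬q ∨ ¬b)]) = {0, 1, 2, 3, 4}, so the formula does not hold at 5.

No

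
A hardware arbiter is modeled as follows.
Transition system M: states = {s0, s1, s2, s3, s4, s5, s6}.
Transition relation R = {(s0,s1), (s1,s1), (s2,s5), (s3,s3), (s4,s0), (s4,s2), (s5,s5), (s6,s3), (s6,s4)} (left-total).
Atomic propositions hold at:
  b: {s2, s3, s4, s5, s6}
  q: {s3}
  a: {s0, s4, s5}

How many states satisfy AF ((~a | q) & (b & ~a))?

3

Sat(~a) = {s1, s2, s3, s6}
Sat(~a | q) = {s1, s2, s3, s6}
Sat(b & ~a) = {s2, s3, s6}
Sat((~a | q) & (b & ~a)) = {s2, s3, s6}
AF ((~a | q) & (b & ~a)): least fixpoint, start Z0 = {s2, s3, s6}, add states with every successor in Z. Already a fixed point.
Sat(AF ((~a | q) & (b & ~a))) = {s2, s3, s6}
|Sat(AF ((~a | q) & (b & ~a)))| = |{s2, s3, s6}| = 3.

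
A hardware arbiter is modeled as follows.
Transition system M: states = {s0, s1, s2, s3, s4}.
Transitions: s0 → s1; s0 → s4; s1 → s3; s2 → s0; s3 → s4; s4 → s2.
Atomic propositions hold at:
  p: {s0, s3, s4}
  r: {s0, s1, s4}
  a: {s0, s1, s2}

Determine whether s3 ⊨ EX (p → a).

No

Sat(p → a) = {s0, s1, s2}
Sat(EX (p → a)) = {s : some successor in {s0, s1, s2}} = {s0, s2, s4}
s3 ∉ Sat(EX (p → a)) = {s0, s2, s4}, so the formula does not hold at s3.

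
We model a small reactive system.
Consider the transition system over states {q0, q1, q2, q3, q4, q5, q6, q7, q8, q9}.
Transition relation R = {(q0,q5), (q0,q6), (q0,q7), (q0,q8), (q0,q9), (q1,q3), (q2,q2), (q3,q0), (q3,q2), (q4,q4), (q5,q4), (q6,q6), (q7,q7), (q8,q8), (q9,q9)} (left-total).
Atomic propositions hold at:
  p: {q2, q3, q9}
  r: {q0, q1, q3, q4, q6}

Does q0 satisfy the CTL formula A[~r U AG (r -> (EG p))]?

Sat(~r) = {q2, q5, q7, q8, q9}
EG p: greatest fixpoint, start Z0 = {q2, q3, q9}, keep only states in Sat with some successor in Z. Already a fixed point.
Sat(EG p) = {q2, q3, q9}
Sat(r -> (EG p)) = {q2, q3, q5, q7, q8, q9}
AG (r -> (EG p)): greatest fixpoint, start Z0 = {q2, q3, q5, q7, q8, q9}, keep only states in Sat with every successor in Z. Z1 = {q2, q7, q8, q9}; fixed.
Sat(AG (r -> (EG p))) = {q2, q7, q8, q9}
A[~r U AG (r -> (EG p))]: least fixpoint, start Z0 = Sat(AG (r -> (EG p))) = {q2, q7, q8, q9}, add states in Sat(~r) with every successor in Z. Already a fixed point.
Sat(A[~r U AG (r -> (EG p))]) = {q2, q7, q8, q9}
q0 ∉ Sat(A[~r U AG (r -> (EG p))]) = {q2, q7, q8, q9}, so the formula does not hold at q0.

No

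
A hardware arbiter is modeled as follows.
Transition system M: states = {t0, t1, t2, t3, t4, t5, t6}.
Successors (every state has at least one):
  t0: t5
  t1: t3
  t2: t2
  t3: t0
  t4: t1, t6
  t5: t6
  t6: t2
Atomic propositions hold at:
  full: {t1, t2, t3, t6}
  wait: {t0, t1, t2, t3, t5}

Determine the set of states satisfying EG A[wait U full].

A[wait U full]: least fixpoint, start Z0 = Sat(full) = {t1, t2, t3, t6}, add states in Sat(wait) with every successor in Z. Z1 = {t1, t2, t3, t5, t6}; Z2 = {t0, t1, t2, t3, t5, t6}; fixed.
Sat(A[wait U full]) = {t0, t1, t2, t3, t5, t6}
EG A[wait U full]: greatest fixpoint, start Z0 = {t0, t1, t2, t3, t5, t6}, keep only states in Sat with some successor in Z. Already a fixed point.
Sat(EG A[wait U full]) = {t0, t1, t2, t3, t5, t6}

{t0, t1, t2, t3, t5, t6}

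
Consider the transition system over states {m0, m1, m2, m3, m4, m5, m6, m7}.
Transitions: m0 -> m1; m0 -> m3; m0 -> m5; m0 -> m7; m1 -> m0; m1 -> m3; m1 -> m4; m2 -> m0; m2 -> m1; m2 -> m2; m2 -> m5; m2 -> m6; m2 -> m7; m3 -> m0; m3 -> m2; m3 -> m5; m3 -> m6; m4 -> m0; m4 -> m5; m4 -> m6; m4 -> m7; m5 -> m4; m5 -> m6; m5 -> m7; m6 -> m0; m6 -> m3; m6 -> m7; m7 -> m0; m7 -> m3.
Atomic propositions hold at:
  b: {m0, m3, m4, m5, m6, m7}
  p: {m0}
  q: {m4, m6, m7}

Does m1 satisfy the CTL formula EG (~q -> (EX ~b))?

Sat(~q) = {m0, m1, m2, m3, m5}
Sat(~b) = {m1, m2}
Sat(EX ~b) = {s : some successor in {m1, m2}} = {m0, m2, m3}
Sat(~q -> (EX ~b)) = {m0, m2, m3, m4, m6, m7}
EG (~q -> (EX ~b)): greatest fixpoint, start Z0 = {m0, m2, m3, m4, m6, m7}, keep only states in Sat with some successor in Z. Already a fixed point.
Sat(EG (~q -> (EX ~b))) = {m0, m2, m3, m4, m6, m7}
m1 ∉ Sat(EG (~q -> (EX ~b))) = {m0, m2, m3, m4, m6, m7}, so the formula does not hold at m1.

No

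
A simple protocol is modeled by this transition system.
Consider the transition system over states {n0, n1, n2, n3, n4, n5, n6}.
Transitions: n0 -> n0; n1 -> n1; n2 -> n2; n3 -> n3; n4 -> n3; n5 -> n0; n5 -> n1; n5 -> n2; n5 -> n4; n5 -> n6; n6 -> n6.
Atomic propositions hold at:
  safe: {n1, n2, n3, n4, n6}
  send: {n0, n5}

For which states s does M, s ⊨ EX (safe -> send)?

Sat(safe -> send) = {n0, n5}
Sat(EX (safe -> send)) = {s : some successor in {n0, n5}} = {n0, n5}

{n0, n5}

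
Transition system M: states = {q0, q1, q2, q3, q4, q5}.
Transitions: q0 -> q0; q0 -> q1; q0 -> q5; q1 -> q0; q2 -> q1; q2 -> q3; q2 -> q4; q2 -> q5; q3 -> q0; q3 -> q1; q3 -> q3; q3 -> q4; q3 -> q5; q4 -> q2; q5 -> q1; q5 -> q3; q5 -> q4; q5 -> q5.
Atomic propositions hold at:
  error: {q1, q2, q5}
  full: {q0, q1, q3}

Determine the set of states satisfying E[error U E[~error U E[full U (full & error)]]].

{q0, q1, q2, q3, q5}

Sat(~error) = {q0, q3, q4}
Sat(full & error) = {q1}
E[full U (full & error)]: least fixpoint, start Z0 = Sat((full & error)) = {q1}, add states in Sat(full) with some successor in Z. Z1 = {q0, q1, q3}; fixed.
Sat(E[full U (full & error)]) = {q0, q1, q3}
E[~error U E[full U (full & error)]]: least fixpoint, start Z0 = Sat(E[full U (full & error)]) = {q0, q1, q3}, add states in Sat(~error) with some successor in Z. Already a fixed point.
Sat(E[~error U E[full U (full & error)]]) = {q0, q1, q3}
E[error U E[~error U E[full U (full & error)]]]: least fixpoint, start Z0 = Sat(E[~error U E[full U (full & error)]]) = {q0, q1, q3}, add states in Sat(error) with some successor in Z. Z1 = {q0, q1, q2, q3, q5}; fixed.
Sat(E[error U E[~error U E[full U (full & error)]]]) = {q0, q1, q2, q3, q5}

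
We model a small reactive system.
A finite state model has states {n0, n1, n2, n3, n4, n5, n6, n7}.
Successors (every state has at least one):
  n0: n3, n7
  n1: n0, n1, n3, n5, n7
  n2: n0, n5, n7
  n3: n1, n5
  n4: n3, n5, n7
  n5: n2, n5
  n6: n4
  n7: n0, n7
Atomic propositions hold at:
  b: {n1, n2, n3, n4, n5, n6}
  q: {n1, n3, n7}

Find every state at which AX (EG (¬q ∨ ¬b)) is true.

{n2, n5, n6, n7}

Sat(¬q) = {n0, n2, n4, n5, n6}
Sat(¬b) = {n0, n7}
Sat(¬q ∨ ¬b) = {n0, n2, n4, n5, n6, n7}
EG (¬q ∨ ¬b): greatest fixpoint, start Z0 = {n0, n2, n4, n5, n6, n7}, keep only states in Sat with some successor in Z. Already a fixed point.
Sat(EG (¬q ∨ ¬b)) = {n0, n2, n4, n5, n6, n7}
Sat(AX (EG (¬q ∨ ¬b))) = {s : every successor in {n0, n2, n4, n5, n6, n7}} = {n2, n5, n6, n7}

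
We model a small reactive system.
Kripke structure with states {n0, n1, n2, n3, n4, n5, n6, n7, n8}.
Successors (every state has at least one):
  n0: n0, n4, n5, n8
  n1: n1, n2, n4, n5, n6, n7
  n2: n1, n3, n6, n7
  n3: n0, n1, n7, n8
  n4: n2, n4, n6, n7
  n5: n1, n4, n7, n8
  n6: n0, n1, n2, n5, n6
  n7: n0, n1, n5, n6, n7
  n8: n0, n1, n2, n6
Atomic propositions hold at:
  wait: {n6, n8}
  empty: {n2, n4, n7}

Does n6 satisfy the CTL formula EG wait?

Yes

EG wait: greatest fixpoint, start Z0 = {n6, n8}, keep only states in Sat with some successor in Z. Already a fixed point.
Sat(EG wait) = {n6, n8}
n6 ∈ Sat(EG wait) = {n6, n8}, so the formula holds at n6.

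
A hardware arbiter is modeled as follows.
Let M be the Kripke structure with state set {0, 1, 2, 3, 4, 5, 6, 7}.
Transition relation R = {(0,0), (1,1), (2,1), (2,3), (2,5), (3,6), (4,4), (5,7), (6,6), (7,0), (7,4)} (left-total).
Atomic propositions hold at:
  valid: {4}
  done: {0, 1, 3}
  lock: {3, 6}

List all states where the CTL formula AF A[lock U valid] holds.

{4}

A[lock U valid]: least fixpoint, start Z0 = Sat(valid) = {4}, add states in Sat(lock) with every successor in Z. Already a fixed point.
Sat(A[lock U valid]) = {4}
AF A[lock U valid]: least fixpoint, start Z0 = {4}, add states with every successor in Z. Already a fixed point.
Sat(AF A[lock U valid]) = {4}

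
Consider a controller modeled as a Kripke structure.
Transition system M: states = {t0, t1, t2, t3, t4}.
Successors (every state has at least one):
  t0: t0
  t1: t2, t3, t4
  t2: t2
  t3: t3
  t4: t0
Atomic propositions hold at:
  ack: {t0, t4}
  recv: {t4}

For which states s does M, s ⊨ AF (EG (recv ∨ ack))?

Sat(recv ∨ ack) = {t0, t4}
EG (recv ∨ ack): greatest fixpoint, start Z0 = {t0, t4}, keep only states in Sat with some successor in Z. Already a fixed point.
Sat(EG (recv ∨ ack)) = {t0, t4}
AF (EG (recv ∨ ack)): least fixpoint, start Z0 = {t0, t4}, add states with every successor in Z. Already a fixed point.
Sat(AF (EG (recv ∨ ack))) = {t0, t4}

{t0, t4}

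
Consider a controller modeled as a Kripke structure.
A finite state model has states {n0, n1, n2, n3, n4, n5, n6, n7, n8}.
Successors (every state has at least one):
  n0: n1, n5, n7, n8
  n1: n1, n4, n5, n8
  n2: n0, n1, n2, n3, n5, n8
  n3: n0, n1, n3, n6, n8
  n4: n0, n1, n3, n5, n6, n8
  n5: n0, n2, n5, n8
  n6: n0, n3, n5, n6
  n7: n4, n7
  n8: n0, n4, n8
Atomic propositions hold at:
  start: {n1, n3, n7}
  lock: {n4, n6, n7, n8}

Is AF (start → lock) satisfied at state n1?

Sat(start → lock) = {n0, n2, n4, n5, n6, n7, n8}
AF (start → lock): least fixpoint, start Z0 = {n0, n2, n4, n5, n6, n7, n8}, add states with every successor in Z. Already a fixed point.
Sat(AF (start → lock)) = {n0, n2, n4, n5, n6, n7, n8}
n1 ∉ Sat(AF (start → lock)) = {n0, n2, n4, n5, n6, n7, n8}, so the formula does not hold at n1.

No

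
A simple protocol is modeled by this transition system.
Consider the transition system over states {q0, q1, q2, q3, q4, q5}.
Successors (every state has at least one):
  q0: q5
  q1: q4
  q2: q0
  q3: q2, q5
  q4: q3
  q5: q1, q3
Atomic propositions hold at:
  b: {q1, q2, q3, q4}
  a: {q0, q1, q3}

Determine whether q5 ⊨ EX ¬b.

Sat(¬b) = {q0, q5}
Sat(EX ¬b) = {s : some successor in {q0, q5}} = {q0, q2, q3}
q5 ∉ Sat(EX ¬b) = {q0, q2, q3}, so the formula does not hold at q5.

No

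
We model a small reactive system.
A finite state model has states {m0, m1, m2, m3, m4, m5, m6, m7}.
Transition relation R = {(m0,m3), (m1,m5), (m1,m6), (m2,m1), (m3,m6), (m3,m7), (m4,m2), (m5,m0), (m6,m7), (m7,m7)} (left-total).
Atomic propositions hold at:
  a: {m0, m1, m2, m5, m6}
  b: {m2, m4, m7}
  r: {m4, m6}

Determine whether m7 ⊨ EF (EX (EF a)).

EF a: least fixpoint, start Z0 = {m0, m1, m2, m5, m6}, add states with some successor in Z. Z1 = {m0, m1, m2, m3, m4, m5, m6}; fixed.
Sat(EF a) = {m0, m1, m2, m3, m4, m5, m6}
Sat(EX (EF a)) = {s : some successor in {m0, m1, m2, m3, m4, m5, m6}} = {m0, m1, m2, m3, m4, m5}
EF (EX (EF a)): least fixpoint, start Z0 = {m0, m1, m2, m3, m4, m5}, add states with some successor in Z. Already a fixed point.
Sat(EF (EX (EF a))) = {m0, m1, m2, m3, m4, m5}
m7 ∉ Sat(EF (EX (EF a))) = {m0, m1, m2, m3, m4, m5}, so the formula does not hold at m7.

No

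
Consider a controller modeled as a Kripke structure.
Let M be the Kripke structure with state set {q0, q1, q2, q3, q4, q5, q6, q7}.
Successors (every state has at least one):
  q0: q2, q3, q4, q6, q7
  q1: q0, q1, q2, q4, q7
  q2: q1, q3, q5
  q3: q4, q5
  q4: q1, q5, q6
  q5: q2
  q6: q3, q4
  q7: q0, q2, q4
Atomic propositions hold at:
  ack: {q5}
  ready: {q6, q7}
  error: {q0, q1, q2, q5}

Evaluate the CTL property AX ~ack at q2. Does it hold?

Sat(~ack) = {q0, q1, q2, q3, q4, q6, q7}
Sat(AX ~ack) = {s : every successor in {q0, q1, q2, q3, q4, q6, q7}} = {q0, q1, q5, q6, q7}
q2 ∉ Sat(AX ~ack) = {q0, q1, q5, q6, q7}, so the formula does not hold at q2.

No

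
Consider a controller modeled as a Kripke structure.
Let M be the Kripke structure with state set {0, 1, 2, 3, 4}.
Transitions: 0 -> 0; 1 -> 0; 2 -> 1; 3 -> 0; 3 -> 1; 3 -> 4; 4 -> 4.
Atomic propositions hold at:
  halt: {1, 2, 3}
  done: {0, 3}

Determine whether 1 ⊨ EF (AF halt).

Yes

AF halt: least fixpoint, start Z0 = {1, 2, 3}, add states with every successor in Z. Already a fixed point.
Sat(AF halt) = {1, 2, 3}
EF (AF halt): least fixpoint, start Z0 = {1, 2, 3}, add states with some successor in Z. Already a fixed point.
Sat(EF (AF halt)) = {1, 2, 3}
1 ∈ Sat(EF (AF halt)) = {1, 2, 3}, so the formula holds at 1.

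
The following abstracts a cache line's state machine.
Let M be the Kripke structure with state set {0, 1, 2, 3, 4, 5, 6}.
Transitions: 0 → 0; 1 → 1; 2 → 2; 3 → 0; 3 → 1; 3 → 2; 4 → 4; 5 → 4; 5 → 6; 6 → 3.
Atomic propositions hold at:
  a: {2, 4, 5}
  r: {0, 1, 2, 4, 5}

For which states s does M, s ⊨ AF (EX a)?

Sat(EX a) = {s : some successor in {2, 4, 5}} = {2, 3, 4, 5}
AF (EX a): least fixpoint, start Z0 = {2, 3, 4, 5}, add states with every successor in Z. Z1 = {2, 3, 4, 5, 6}; fixed.
Sat(AF (EX a)) = {2, 3, 4, 5, 6}

{2, 3, 4, 5, 6}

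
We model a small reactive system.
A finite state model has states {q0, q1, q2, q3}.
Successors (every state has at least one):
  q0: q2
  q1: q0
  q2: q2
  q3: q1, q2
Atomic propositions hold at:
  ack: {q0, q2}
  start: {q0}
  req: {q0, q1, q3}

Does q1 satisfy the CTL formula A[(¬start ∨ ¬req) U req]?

Sat(¬start) = {q1, q2, q3}
Sat(¬req) = {q2}
Sat(¬start ∨ ¬req) = {q1, q2, q3}
A[(¬start ∨ ¬req) U req]: least fixpoint, start Z0 = Sat(req) = {q0, q1, q3}, add states in Sat(¬start ∨ ¬req) with every successor in Z. Already a fixed point.
Sat(A[(¬start ∨ ¬req) U req]) = {q0, q1, q3}
q1 ∈ Sat(A[(¬start ∨ ¬req) U req]) = {q0, q1, q3}, so the formula holds at q1.

Yes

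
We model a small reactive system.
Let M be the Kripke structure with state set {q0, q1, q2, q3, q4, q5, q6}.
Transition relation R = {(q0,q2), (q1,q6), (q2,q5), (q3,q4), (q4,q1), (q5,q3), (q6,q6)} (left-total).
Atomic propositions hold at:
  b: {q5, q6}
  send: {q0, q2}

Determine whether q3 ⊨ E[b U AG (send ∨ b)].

No

Sat(send ∨ b) = {q0, q2, q5, q6}
AG (send ∨ b): greatest fixpoint, start Z0 = {q0, q2, q5, q6}, keep only states in Sat with every successor in Z. Z1 = {q0, q2, q6}; Z2 = {q0, q6}; Z3 = {q6}; fixed.
Sat(AG (send ∨ b)) = {q6}
E[b U AG (send ∨ b)]: least fixpoint, start Z0 = Sat(AG (send ∨ b)) = {q6}, add states in Sat(b) with some successor in Z. Already a fixed point.
Sat(E[b U AG (send ∨ b)]) = {q6}
q3 ∉ Sat(E[b U AG (send ∨ b)]) = {q6}, so the formula does not hold at q3.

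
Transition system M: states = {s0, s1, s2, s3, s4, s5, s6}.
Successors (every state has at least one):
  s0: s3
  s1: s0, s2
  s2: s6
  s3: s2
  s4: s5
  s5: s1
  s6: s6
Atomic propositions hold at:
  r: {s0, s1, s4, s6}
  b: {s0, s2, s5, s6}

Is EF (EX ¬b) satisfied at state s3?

Sat(¬b) = {s1, s3, s4}
Sat(EX ¬b) = {s : some successor in {s1, s3, s4}} = {s0, s5}
EF (EX ¬b): least fixpoint, start Z0 = {s0, s5}, add states with some successor in Z. Z1 = {s0, s1, s4, s5}; fixed.
Sat(EF (EX ¬b)) = {s0, s1, s4, s5}
s3 ∉ Sat(EF (EX ¬b)) = {s0, s1, s4, s5}, so the formula does not hold at s3.

No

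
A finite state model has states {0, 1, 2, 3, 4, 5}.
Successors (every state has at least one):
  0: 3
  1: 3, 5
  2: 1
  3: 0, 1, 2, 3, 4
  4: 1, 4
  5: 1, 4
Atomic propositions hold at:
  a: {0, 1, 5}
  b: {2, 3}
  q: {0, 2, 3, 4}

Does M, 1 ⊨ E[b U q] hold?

E[b U q]: least fixpoint, start Z0 = Sat(q) = {0, 2, 3, 4}, add states in Sat(b) with some successor in Z. Already a fixed point.
Sat(E[b U q]) = {0, 2, 3, 4}
1 ∉ Sat(E[b U q]) = {0, 2, 3, 4}, so the formula does not hold at 1.

No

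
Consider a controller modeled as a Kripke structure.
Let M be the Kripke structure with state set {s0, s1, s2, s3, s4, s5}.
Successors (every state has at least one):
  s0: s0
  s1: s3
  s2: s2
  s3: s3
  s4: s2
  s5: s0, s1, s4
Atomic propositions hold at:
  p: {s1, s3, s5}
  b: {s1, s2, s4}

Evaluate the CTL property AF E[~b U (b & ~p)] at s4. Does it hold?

Sat(~b) = {s0, s3, s5}
Sat(~p) = {s0, s2, s4}
Sat(b & ~p) = {s2, s4}
E[~b U (b & ~p)]: least fixpoint, start Z0 = Sat((b & ~p)) = {s2, s4}, add states in Sat(~b) with some successor in Z. Z1 = {s2, s4, s5}; fixed.
Sat(E[~b U (b & ~p)]) = {s2, s4, s5}
AF E[~b U (b & ~p)]: least fixpoint, start Z0 = {s2, s4, s5}, add states with every successor in Z. Already a fixed point.
Sat(AF E[~b U (b & ~p)]) = {s2, s4, s5}
s4 ∈ Sat(AF E[~b U (b & ~p)]) = {s2, s4, s5}, so the formula holds at s4.

Yes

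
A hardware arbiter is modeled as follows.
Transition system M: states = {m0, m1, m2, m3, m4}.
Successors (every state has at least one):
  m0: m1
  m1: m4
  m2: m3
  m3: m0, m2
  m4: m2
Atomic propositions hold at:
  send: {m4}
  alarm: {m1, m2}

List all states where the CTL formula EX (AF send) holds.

AF send: least fixpoint, start Z0 = {m4}, add states with every successor in Z. Z1 = {m1, m4}; Z2 = {m0, m1, m4}; fixed.
Sat(AF send) = {m0, m1, m4}
Sat(EX (AF send)) = {s : some successor in {m0, m1, m4}} = {m0, m1, m3}

{m0, m1, m3}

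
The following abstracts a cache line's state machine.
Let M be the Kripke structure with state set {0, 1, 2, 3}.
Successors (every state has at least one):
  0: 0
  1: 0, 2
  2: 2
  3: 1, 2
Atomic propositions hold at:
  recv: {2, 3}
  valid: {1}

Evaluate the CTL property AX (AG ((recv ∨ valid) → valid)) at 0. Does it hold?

Yes

Sat(recv ∨ valid) = {1, 2, 3}
Sat((recv ∨ valid) → valid) = {0, 1}
AG ((recv ∨ valid) → valid): greatest fixpoint, start Z0 = {0, 1}, keep only states in Sat with every successor in Z. Z1 = {0}; fixed.
Sat(AG ((recv ∨ valid) → valid)) = {0}
Sat(AX (AG ((recv ∨ valid) → valid))) = {s : every successor in {0}} = {0}
0 ∈ Sat(AX (AG ((recv ∨ valid) → valid))) = {0}, so the formula holds at 0.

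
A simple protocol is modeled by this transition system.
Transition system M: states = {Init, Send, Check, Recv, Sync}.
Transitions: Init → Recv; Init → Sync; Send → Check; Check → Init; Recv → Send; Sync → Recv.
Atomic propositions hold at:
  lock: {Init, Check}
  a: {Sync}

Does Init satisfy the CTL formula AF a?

No

AF a: least fixpoint, start Z0 = {Sync}, add states with every successor in Z. Already a fixed point.
Sat(AF a) = {Sync}
Init ∉ Sat(AF a) = {Sync}, so the formula does not hold at Init.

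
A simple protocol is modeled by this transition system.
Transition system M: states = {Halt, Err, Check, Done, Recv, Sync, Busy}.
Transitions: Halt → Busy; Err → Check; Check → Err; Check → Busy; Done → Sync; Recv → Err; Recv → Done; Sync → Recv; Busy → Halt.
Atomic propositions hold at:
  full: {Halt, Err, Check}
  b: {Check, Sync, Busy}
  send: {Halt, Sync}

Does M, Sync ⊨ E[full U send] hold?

Yes

E[full U send]: least fixpoint, start Z0 = Sat(send) = {Halt, Sync}, add states in Sat(full) with some successor in Z. Already a fixed point.
Sat(E[full U send]) = {Halt, Sync}
Sync ∈ Sat(E[full U send]) = {Halt, Sync}, so the formula holds at Sync.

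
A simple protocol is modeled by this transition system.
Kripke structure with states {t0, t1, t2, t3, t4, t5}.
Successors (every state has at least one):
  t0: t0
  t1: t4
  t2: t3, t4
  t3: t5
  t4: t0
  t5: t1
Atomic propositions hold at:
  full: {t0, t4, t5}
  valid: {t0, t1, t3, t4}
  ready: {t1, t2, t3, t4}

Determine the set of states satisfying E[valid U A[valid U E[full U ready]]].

E[full U ready]: least fixpoint, start Z0 = Sat(ready) = {t1, t2, t3, t4}, add states in Sat(full) with some successor in Z. Z1 = {t1, t2, t3, t4, t5}; fixed.
Sat(E[full U ready]) = {t1, t2, t3, t4, t5}
A[valid U E[full U ready]]: least fixpoint, start Z0 = Sat(E[full U ready]) = {t1, t2, t3, t4, t5}, add states in Sat(valid) with every successor in Z. Already a fixed point.
Sat(A[valid U E[full U ready]]) = {t1, t2, t3, t4, t5}
E[valid U A[valid U E[full U ready]]]: least fixpoint, start Z0 = Sat(A[valid U E[full U ready]]) = {t1, t2, t3, t4, t5}, add states in Sat(valid) with some successor in Z. Already a fixed point.
Sat(E[valid U A[valid U E[full U ready]]]) = {t1, t2, t3, t4, t5}

{t1, t2, t3, t4, t5}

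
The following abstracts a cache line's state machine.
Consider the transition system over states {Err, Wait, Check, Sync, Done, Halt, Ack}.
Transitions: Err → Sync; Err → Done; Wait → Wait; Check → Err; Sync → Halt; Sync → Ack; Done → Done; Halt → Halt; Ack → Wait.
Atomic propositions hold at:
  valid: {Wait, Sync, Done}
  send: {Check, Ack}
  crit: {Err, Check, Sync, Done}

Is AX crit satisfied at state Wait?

No

Sat(AX crit) = {s : every successor in {Err, Check, Sync, Done}} = {Err, Check, Done}
Wait ∉ Sat(AX crit) = {Err, Check, Done}, so the formula does not hold at Wait.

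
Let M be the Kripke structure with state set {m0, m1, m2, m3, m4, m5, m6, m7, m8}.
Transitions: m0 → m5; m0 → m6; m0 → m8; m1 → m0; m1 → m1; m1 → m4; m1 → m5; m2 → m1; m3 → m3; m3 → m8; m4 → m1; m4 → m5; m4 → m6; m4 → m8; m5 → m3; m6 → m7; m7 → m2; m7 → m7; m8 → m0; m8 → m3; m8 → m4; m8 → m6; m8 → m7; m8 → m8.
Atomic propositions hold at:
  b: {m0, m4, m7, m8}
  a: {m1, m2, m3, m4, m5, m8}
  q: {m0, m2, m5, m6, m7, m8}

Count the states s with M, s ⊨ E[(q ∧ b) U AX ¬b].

5

Sat(q ∧ b) = {m0, m7, m8}
Sat(¬b) = {m1, m2, m3, m5, m6}
Sat(AX ¬b) = {s : every successor in {m1, m2, m3, m5, m6}} = {m2, m5}
E[(q ∧ b) U AX ¬b]: least fixpoint, start Z0 = Sat(AX ¬b) = {m2, m5}, add states in Sat(q ∧ b) with some successor in Z. Z1 = {m0, m2, m5, m7}; Z2 = {m0, m2, m5, m7, m8}; fixed.
Sat(E[(q ∧ b) U AX ¬b]) = {m0, m2, m5, m7, m8}
|Sat(E[(q ∧ b) U AX ¬b])| = |{m0, m2, m5, m7, m8}| = 5.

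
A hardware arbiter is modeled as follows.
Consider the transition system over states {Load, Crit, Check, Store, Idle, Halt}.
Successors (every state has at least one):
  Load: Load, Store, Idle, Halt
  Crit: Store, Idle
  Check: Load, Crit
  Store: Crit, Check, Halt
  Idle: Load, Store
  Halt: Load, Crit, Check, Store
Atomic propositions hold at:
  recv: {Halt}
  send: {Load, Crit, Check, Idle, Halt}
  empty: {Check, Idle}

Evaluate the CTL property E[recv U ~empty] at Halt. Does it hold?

Sat(~empty) = {Load, Crit, Store, Halt}
E[recv U ~empty]: least fixpoint, start Z0 = Sat(~empty) = {Load, Crit, Store, Halt}, add states in Sat(recv) with some successor in Z. Already a fixed point.
Sat(E[recv U ~empty]) = {Load, Crit, Store, Halt}
Halt ∈ Sat(E[recv U ~empty]) = {Load, Crit, Store, Halt}, so the formula holds at Halt.

Yes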